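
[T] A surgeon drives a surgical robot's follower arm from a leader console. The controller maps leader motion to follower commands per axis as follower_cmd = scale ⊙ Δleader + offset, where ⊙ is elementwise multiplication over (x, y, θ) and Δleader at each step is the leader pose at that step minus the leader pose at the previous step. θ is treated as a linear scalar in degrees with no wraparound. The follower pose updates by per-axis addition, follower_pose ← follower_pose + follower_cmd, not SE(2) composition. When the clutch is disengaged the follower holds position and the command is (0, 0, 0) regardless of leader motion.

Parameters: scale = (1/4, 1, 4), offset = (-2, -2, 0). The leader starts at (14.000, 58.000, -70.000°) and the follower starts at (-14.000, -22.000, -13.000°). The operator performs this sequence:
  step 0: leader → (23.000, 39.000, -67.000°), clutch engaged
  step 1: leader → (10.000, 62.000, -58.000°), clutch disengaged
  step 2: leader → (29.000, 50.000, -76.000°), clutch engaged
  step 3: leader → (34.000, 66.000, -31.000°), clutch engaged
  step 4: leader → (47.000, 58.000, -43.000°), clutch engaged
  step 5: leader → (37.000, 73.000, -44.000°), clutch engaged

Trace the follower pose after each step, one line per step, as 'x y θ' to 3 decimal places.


step 0: Δleader=(9.000, -19.000, 3.000°), engaged; cmd=(0.250, -21.000, 12.000°) → follower=(-13.750, -43.000, -1.000°)
step 1: Δleader=(-13.000, 23.000, 9.000°), disengaged; cmd=(0,0,0) → follower holds at (-13.750, -43.000, -1.000°)
step 2: Δleader=(19.000, -12.000, -18.000°), engaged; cmd=(2.750, -14.000, -72.000°) → follower=(-11.000, -57.000, -73.000°)
step 3: Δleader=(5.000, 16.000, 45.000°), engaged; cmd=(-0.750, 14.000, 180.000°) → follower=(-11.750, -43.000, 107.000°)
step 4: Δleader=(13.000, -8.000, -12.000°), engaged; cmd=(1.250, -10.000, -48.000°) → follower=(-10.500, -53.000, 59.000°)
step 5: Δleader=(-10.000, 15.000, -1.000°), engaged; cmd=(-4.500, 13.000, -4.000°) → follower=(-15.000, -40.000, 55.000°)

-13.750 -43.000 -1.000
-13.750 -43.000 -1.000
-11.000 -57.000 -73.000
-11.750 -43.000 107.000
-10.500 -53.000 59.000
-15.000 -40.000 55.000


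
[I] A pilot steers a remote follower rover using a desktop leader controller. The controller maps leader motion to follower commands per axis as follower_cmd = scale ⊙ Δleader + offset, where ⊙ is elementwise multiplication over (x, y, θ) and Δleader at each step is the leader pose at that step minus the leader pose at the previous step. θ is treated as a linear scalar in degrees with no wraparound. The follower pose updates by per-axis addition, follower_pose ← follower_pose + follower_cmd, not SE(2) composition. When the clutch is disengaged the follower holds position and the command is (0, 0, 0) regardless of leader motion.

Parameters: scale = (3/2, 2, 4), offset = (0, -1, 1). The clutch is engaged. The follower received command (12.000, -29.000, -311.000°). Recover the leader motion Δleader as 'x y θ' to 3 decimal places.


axis x: (12.000 − 0) / (3/2) = 8.000
axis y: (-29.000 − -1) / (2) = -14.000
axis θ: (-311.000 − 1) / (4) = -78.000

8.000 -14.000 -78.000


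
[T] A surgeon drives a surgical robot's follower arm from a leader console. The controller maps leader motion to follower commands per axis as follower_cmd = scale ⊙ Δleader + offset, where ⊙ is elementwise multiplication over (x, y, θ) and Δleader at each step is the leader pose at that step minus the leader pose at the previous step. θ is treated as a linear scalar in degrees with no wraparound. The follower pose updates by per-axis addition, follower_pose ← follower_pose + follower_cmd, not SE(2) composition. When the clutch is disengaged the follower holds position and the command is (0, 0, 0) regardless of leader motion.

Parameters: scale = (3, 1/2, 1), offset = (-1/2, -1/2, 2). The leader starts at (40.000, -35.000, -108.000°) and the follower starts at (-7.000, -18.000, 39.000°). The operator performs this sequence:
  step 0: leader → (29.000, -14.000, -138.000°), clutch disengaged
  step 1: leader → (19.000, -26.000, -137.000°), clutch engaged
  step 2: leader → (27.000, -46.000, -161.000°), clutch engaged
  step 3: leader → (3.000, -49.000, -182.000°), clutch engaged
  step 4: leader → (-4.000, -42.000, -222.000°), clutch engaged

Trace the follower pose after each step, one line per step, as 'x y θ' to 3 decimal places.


step 0: Δleader=(-11.000, 21.000, -30.000°), disengaged; cmd=(0,0,0) → follower holds at (-7.000, -18.000, 39.000°)
step 1: Δleader=(-10.000, -12.000, 1.000°), engaged; cmd=(-30.500, -6.500, 3.000°) → follower=(-37.500, -24.500, 42.000°)
step 2: Δleader=(8.000, -20.000, -24.000°), engaged; cmd=(23.500, -10.500, -22.000°) → follower=(-14.000, -35.000, 20.000°)
step 3: Δleader=(-24.000, -3.000, -21.000°), engaged; cmd=(-72.500, -2.000, -19.000°) → follower=(-86.500, -37.000, 1.000°)
step 4: Δleader=(-7.000, 7.000, -40.000°), engaged; cmd=(-21.500, 3.000, -38.000°) → follower=(-108.000, -34.000, -37.000°)

-7.000 -18.000 39.000
-37.500 -24.500 42.000
-14.000 -35.000 20.000
-86.500 -37.000 1.000
-108.000 -34.000 -37.000


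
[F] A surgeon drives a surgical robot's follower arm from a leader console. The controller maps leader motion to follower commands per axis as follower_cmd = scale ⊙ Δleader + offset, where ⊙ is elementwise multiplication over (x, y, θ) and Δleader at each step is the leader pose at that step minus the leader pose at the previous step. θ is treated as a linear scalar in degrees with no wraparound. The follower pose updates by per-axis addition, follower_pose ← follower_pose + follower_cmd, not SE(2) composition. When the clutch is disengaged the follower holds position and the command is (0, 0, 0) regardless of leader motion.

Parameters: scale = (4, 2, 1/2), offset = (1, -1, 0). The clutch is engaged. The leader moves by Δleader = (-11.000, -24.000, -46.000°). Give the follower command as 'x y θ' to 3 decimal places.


-43.000 -49.000 -23.000

axis x: 4·-11.000 + 1 = -43.000
axis y: 2·-24.000 + -1 = -49.000
axis θ: 1/2·-46.000 + 0 = -23.000


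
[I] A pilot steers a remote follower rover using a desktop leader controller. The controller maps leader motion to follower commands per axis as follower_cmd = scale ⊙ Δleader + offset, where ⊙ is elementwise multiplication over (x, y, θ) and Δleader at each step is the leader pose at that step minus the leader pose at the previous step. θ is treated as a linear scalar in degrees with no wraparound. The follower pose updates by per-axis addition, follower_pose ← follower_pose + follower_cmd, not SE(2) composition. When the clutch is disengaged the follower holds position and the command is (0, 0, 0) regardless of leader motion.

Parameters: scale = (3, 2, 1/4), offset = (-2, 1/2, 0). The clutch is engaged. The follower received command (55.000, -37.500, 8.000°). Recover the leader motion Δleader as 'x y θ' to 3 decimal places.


19.000 -19.000 32.000

axis x: (55.000 − -2) / (3) = 19.000
axis y: (-37.500 − 1/2) / (2) = -19.000
axis θ: (8.000 − 0) / (1/4) = 32.000


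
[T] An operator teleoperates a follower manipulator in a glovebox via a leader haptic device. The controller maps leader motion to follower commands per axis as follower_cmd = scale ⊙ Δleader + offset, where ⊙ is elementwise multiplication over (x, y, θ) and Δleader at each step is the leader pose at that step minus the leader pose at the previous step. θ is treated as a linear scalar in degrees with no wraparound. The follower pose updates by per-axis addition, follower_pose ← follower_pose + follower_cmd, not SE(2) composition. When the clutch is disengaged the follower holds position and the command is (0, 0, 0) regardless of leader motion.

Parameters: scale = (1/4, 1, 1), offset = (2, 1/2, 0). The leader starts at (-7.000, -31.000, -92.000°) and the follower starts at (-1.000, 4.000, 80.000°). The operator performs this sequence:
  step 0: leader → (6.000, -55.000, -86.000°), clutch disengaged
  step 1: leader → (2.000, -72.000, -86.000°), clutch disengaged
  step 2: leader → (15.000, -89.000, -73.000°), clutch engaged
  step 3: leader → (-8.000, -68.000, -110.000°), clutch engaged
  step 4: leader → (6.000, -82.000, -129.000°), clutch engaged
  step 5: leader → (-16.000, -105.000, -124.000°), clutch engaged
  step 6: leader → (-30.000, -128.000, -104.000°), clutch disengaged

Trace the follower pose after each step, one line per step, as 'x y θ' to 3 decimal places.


step 0: Δleader=(13.000, -24.000, 6.000°), disengaged; cmd=(0,0,0) → follower holds at (-1.000, 4.000, 80.000°)
step 1: Δleader=(-4.000, -17.000, 0.000°), disengaged; cmd=(0,0,0) → follower holds at (-1.000, 4.000, 80.000°)
step 2: Δleader=(13.000, -17.000, 13.000°), engaged; cmd=(5.250, -16.500, 13.000°) → follower=(4.250, -12.500, 93.000°)
step 3: Δleader=(-23.000, 21.000, -37.000°), engaged; cmd=(-3.750, 21.500, -37.000°) → follower=(0.500, 9.000, 56.000°)
step 4: Δleader=(14.000, -14.000, -19.000°), engaged; cmd=(5.500, -13.500, -19.000°) → follower=(6.000, -4.500, 37.000°)
step 5: Δleader=(-22.000, -23.000, 5.000°), engaged; cmd=(-3.500, -22.500, 5.000°) → follower=(2.500, -27.000, 42.000°)
step 6: Δleader=(-14.000, -23.000, 20.000°), disengaged; cmd=(0,0,0) → follower holds at (2.500, -27.000, 42.000°)

-1.000 4.000 80.000
-1.000 4.000 80.000
4.250 -12.500 93.000
0.500 9.000 56.000
6.000 -4.500 37.000
2.500 -27.000 42.000
2.500 -27.000 42.000


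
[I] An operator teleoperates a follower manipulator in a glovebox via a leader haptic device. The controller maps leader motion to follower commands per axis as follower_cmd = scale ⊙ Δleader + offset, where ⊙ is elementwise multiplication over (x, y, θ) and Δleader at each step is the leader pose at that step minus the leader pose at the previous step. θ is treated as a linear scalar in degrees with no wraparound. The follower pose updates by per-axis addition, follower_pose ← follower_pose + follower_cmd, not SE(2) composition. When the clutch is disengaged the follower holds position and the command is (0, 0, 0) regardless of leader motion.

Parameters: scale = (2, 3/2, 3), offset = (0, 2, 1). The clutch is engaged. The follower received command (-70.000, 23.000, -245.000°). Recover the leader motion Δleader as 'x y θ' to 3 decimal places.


-35.000 14.000 -82.000

axis x: (-70.000 − 0) / (2) = -35.000
axis y: (23.000 − 2) / (3/2) = 14.000
axis θ: (-245.000 − 1) / (3) = -82.000


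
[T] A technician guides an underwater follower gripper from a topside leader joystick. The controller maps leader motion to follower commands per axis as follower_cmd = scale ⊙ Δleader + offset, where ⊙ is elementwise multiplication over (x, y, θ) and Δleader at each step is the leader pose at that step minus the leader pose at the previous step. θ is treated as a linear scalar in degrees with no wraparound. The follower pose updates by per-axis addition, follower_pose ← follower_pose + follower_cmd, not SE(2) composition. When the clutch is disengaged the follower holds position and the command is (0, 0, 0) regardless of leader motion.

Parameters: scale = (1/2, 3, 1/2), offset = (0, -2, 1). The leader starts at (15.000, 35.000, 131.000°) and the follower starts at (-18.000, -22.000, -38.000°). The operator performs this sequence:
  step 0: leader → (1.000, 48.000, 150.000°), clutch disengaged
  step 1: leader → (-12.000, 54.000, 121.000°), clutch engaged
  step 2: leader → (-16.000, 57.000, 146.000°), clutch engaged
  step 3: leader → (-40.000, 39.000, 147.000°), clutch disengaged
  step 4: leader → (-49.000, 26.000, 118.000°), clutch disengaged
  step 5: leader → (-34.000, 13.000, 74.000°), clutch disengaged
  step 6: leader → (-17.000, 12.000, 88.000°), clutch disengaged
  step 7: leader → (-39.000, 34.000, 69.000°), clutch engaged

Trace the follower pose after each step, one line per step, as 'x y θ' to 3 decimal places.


step 0: Δleader=(-14.000, 13.000, 19.000°), disengaged; cmd=(0,0,0) → follower holds at (-18.000, -22.000, -38.000°)
step 1: Δleader=(-13.000, 6.000, -29.000°), engaged; cmd=(-6.500, 16.000, -13.500°) → follower=(-24.500, -6.000, -51.500°)
step 2: Δleader=(-4.000, 3.000, 25.000°), engaged; cmd=(-2.000, 7.000, 13.500°) → follower=(-26.500, 1.000, -38.000°)
step 3: Δleader=(-24.000, -18.000, 1.000°), disengaged; cmd=(0,0,0) → follower holds at (-26.500, 1.000, -38.000°)
step 4: Δleader=(-9.000, -13.000, -29.000°), disengaged; cmd=(0,0,0) → follower holds at (-26.500, 1.000, -38.000°)
step 5: Δleader=(15.000, -13.000, -44.000°), disengaged; cmd=(0,0,0) → follower holds at (-26.500, 1.000, -38.000°)
step 6: Δleader=(17.000, -1.000, 14.000°), disengaged; cmd=(0,0,0) → follower holds at (-26.500, 1.000, -38.000°)
step 7: Δleader=(-22.000, 22.000, -19.000°), engaged; cmd=(-11.000, 64.000, -8.500°) → follower=(-37.500, 65.000, -46.500°)

-18.000 -22.000 -38.000
-24.500 -6.000 -51.500
-26.500 1.000 -38.000
-26.500 1.000 -38.000
-26.500 1.000 -38.000
-26.500 1.000 -38.000
-26.500 1.000 -38.000
-37.500 65.000 -46.500


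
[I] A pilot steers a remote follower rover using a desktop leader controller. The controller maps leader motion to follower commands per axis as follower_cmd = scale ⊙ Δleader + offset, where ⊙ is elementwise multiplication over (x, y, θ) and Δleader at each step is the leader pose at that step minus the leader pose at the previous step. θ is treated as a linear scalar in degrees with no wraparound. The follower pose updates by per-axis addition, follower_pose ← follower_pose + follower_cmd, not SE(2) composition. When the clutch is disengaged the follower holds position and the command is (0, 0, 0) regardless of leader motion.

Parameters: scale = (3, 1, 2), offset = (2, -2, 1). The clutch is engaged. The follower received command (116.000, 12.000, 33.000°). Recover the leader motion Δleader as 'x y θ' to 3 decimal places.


axis x: (116.000 − 2) / (3) = 38.000
axis y: (12.000 − -2) / (1) = 14.000
axis θ: (33.000 − 1) / (2) = 16.000

38.000 14.000 16.000


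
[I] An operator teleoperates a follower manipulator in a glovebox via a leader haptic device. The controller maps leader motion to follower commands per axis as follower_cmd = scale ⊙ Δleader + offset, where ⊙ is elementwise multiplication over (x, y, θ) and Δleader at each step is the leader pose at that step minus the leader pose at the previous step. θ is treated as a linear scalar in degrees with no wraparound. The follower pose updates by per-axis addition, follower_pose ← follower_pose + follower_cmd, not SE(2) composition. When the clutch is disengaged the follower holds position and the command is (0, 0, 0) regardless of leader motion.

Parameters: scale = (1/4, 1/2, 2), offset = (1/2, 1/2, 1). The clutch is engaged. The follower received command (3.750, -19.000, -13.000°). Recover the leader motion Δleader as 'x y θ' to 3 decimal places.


13.000 -39.000 -7.000

axis x: (3.750 − 1/2) / (1/4) = 13.000
axis y: (-19.000 − 1/2) / (1/2) = -39.000
axis θ: (-13.000 − 1) / (2) = -7.000


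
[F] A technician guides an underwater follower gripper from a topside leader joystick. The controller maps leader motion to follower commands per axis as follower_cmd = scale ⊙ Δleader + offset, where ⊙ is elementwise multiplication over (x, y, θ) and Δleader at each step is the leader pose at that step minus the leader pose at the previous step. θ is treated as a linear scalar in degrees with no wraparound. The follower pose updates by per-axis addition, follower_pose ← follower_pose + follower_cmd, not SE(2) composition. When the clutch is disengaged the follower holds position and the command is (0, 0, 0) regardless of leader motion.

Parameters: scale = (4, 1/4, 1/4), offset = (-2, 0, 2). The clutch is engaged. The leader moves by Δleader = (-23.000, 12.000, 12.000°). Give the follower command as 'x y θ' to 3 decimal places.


-94.000 3.000 5.000

axis x: 4·-23.000 + -2 = -94.000
axis y: 1/4·12.000 + 0 = 3.000
axis θ: 1/4·12.000 + 2 = 5.000


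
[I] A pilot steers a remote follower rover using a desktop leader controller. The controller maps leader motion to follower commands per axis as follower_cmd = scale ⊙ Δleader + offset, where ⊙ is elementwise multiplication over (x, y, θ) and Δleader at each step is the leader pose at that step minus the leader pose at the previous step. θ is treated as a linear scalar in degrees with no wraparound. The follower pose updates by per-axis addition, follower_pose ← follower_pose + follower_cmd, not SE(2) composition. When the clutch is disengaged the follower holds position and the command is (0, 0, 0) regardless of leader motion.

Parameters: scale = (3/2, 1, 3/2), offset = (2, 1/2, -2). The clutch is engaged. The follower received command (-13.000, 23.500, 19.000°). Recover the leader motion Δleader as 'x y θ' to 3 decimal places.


-10.000 23.000 14.000

axis x: (-13.000 − 2) / (3/2) = -10.000
axis y: (23.500 − 1/2) / (1) = 23.000
axis θ: (19.000 − -2) / (3/2) = 14.000


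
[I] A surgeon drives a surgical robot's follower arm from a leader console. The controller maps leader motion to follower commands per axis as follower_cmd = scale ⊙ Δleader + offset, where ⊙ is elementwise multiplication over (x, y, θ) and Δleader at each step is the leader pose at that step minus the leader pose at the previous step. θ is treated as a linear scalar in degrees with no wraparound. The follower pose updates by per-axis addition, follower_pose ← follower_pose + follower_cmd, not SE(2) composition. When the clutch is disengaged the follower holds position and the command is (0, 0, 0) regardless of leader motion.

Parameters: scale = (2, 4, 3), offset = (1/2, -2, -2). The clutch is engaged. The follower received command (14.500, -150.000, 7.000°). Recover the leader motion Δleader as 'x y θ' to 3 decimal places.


axis x: (14.500 − 1/2) / (2) = 7.000
axis y: (-150.000 − -2) / (4) = -37.000
axis θ: (7.000 − -2) / (3) = 3.000

7.000 -37.000 3.000


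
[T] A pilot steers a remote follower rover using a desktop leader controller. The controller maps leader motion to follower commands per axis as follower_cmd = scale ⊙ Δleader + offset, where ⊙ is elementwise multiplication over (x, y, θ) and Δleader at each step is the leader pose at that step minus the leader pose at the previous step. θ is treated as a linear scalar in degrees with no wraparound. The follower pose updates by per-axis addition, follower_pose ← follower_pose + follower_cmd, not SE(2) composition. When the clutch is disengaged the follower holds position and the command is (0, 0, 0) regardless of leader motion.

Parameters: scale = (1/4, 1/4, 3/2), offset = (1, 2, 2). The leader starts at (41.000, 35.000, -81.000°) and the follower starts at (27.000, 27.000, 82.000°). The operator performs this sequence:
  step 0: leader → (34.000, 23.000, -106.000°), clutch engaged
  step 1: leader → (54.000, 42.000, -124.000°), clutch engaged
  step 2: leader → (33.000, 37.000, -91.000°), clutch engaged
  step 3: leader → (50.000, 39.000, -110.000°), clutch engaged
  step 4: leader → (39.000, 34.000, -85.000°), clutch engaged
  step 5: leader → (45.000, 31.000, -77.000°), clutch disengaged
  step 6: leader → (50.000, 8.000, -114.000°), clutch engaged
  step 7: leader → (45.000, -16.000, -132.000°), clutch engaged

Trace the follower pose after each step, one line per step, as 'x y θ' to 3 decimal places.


26.250 26.000 46.500
32.250 32.750 21.500
28.000 33.500 73.000
33.250 36.000 46.500
31.500 36.750 86.000
31.500 36.750 86.000
33.750 33.000 32.500
33.500 29.000 7.500

step 0: Δleader=(-7.000, -12.000, -25.000°), engaged; cmd=(-0.750, -1.000, -35.500°) → follower=(26.250, 26.000, 46.500°)
step 1: Δleader=(20.000, 19.000, -18.000°), engaged; cmd=(6.000, 6.750, -25.000°) → follower=(32.250, 32.750, 21.500°)
step 2: Δleader=(-21.000, -5.000, 33.000°), engaged; cmd=(-4.250, 0.750, 51.500°) → follower=(28.000, 33.500, 73.000°)
step 3: Δleader=(17.000, 2.000, -19.000°), engaged; cmd=(5.250, 2.500, -26.500°) → follower=(33.250, 36.000, 46.500°)
step 4: Δleader=(-11.000, -5.000, 25.000°), engaged; cmd=(-1.750, 0.750, 39.500°) → follower=(31.500, 36.750, 86.000°)
step 5: Δleader=(6.000, -3.000, 8.000°), disengaged; cmd=(0,0,0) → follower holds at (31.500, 36.750, 86.000°)
step 6: Δleader=(5.000, -23.000, -37.000°), engaged; cmd=(2.250, -3.750, -53.500°) → follower=(33.750, 33.000, 32.500°)
step 7: Δleader=(-5.000, -24.000, -18.000°), engaged; cmd=(-0.250, -4.000, -25.000°) → follower=(33.500, 29.000, 7.500°)


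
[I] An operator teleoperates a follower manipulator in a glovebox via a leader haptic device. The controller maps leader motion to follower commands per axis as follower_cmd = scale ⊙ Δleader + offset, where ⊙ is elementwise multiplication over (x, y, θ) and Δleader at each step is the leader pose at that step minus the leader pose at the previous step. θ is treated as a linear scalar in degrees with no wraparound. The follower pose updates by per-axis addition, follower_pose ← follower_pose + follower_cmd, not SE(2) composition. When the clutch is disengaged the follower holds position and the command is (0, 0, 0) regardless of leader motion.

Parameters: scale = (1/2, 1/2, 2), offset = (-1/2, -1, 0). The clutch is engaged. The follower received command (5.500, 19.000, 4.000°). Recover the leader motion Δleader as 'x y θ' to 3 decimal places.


axis x: (5.500 − -1/2) / (1/2) = 12.000
axis y: (19.000 − -1) / (1/2) = 40.000
axis θ: (4.000 − 0) / (2) = 2.000

12.000 40.000 2.000


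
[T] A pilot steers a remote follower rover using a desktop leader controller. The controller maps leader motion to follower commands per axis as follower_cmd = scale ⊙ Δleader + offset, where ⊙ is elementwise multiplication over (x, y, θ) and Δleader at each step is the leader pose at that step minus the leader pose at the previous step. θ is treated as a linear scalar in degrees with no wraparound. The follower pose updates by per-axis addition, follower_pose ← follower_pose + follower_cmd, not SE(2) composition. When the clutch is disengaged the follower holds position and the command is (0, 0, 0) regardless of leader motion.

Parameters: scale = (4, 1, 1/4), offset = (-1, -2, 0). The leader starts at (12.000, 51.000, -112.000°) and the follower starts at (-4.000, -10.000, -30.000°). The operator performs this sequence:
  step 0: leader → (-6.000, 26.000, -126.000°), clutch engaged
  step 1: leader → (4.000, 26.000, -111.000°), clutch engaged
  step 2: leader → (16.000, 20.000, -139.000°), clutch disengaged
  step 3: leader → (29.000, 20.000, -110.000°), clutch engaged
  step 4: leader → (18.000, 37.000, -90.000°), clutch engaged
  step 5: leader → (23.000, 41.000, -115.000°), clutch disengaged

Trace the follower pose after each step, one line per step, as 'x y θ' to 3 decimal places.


step 0: Δleader=(-18.000, -25.000, -14.000°), engaged; cmd=(-73.000, -27.000, -3.500°) → follower=(-77.000, -37.000, -33.500°)
step 1: Δleader=(10.000, 0.000, 15.000°), engaged; cmd=(39.000, -2.000, 3.750°) → follower=(-38.000, -39.000, -29.750°)
step 2: Δleader=(12.000, -6.000, -28.000°), disengaged; cmd=(0,0,0) → follower holds at (-38.000, -39.000, -29.750°)
step 3: Δleader=(13.000, 0.000, 29.000°), engaged; cmd=(51.000, -2.000, 7.250°) → follower=(13.000, -41.000, -22.500°)
step 4: Δleader=(-11.000, 17.000, 20.000°), engaged; cmd=(-45.000, 15.000, 5.000°) → follower=(-32.000, -26.000, -17.500°)
step 5: Δleader=(5.000, 4.000, -25.000°), disengaged; cmd=(0,0,0) → follower holds at (-32.000, -26.000, -17.500°)

-77.000 -37.000 -33.500
-38.000 -39.000 -29.750
-38.000 -39.000 -29.750
13.000 -41.000 -22.500
-32.000 -26.000 -17.500
-32.000 -26.000 -17.500


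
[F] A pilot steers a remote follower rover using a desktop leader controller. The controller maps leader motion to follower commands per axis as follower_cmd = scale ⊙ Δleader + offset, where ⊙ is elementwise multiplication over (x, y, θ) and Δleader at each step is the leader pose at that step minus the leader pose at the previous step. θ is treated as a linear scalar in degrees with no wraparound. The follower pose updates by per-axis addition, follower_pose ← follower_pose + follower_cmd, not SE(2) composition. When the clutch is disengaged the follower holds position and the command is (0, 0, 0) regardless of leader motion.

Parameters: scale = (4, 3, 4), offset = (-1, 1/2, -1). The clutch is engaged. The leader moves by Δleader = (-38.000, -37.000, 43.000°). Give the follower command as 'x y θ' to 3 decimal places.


axis x: 4·-38.000 + -1 = -153.000
axis y: 3·-37.000 + 1/2 = -110.500
axis θ: 4·43.000 + -1 = 171.000

-153.000 -110.500 171.000


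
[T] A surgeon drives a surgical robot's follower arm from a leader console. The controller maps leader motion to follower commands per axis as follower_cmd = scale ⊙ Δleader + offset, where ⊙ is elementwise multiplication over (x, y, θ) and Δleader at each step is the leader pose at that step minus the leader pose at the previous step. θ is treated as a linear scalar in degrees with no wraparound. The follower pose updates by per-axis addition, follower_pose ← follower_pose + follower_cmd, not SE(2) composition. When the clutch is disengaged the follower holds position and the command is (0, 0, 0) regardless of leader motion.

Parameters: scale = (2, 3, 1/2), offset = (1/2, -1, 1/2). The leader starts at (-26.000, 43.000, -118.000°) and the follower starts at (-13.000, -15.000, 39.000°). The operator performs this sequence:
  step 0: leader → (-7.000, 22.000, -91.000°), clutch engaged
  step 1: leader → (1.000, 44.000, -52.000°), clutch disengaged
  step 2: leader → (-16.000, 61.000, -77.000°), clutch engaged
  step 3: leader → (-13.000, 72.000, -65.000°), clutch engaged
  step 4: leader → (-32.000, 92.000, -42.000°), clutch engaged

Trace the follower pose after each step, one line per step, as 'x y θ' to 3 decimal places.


step 0: Δleader=(19.000, -21.000, 27.000°), engaged; cmd=(38.500, -64.000, 14.000°) → follower=(25.500, -79.000, 53.000°)
step 1: Δleader=(8.000, 22.000, 39.000°), disengaged; cmd=(0,0,0) → follower holds at (25.500, -79.000, 53.000°)
step 2: Δleader=(-17.000, 17.000, -25.000°), engaged; cmd=(-33.500, 50.000, -12.000°) → follower=(-8.000, -29.000, 41.000°)
step 3: Δleader=(3.000, 11.000, 12.000°), engaged; cmd=(6.500, 32.000, 6.500°) → follower=(-1.500, 3.000, 47.500°)
step 4: Δleader=(-19.000, 20.000, 23.000°), engaged; cmd=(-37.500, 59.000, 12.000°) → follower=(-39.000, 62.000, 59.500°)

25.500 -79.000 53.000
25.500 -79.000 53.000
-8.000 -29.000 41.000
-1.500 3.000 47.500
-39.000 62.000 59.500


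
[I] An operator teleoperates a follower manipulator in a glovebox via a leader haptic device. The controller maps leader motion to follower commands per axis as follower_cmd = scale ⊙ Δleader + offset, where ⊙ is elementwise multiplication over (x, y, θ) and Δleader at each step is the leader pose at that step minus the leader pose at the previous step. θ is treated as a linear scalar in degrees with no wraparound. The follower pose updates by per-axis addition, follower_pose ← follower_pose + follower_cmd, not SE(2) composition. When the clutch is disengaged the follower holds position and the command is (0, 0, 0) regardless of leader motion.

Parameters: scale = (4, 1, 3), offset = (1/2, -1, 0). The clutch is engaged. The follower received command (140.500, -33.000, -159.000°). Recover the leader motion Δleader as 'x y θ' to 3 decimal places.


35.000 -32.000 -53.000

axis x: (140.500 − 1/2) / (4) = 35.000
axis y: (-33.000 − -1) / (1) = -32.000
axis θ: (-159.000 − 0) / (3) = -53.000


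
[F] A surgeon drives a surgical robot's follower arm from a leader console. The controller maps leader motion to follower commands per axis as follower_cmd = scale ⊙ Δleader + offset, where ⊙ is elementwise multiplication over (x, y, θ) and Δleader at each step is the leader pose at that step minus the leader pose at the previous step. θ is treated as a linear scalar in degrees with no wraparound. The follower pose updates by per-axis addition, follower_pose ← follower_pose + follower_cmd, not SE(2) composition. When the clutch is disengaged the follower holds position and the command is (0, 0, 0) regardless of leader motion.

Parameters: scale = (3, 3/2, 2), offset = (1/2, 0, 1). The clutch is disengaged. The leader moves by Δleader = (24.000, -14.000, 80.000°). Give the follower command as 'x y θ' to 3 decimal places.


0.000 0.000 0.000

clutch disengaged → follower holds; cmd = (0, 0, 0)


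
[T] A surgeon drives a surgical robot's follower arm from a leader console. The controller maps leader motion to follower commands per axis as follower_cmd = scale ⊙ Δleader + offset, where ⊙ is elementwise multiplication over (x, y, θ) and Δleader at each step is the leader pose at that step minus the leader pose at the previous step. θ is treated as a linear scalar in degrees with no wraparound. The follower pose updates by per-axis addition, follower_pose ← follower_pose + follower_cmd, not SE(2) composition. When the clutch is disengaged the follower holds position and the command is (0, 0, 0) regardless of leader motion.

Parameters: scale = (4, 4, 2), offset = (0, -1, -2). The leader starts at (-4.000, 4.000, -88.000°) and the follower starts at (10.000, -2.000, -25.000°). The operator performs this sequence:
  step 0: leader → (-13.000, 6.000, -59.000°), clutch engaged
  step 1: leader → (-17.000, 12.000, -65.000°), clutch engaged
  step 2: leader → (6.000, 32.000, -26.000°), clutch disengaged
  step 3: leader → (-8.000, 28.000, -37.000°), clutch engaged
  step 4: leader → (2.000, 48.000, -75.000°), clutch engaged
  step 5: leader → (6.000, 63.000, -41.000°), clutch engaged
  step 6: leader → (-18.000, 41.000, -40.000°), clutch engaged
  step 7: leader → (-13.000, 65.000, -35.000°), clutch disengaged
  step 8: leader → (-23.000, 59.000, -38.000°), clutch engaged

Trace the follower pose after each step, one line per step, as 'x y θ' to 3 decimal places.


step 0: Δleader=(-9.000, 2.000, 29.000°), engaged; cmd=(-36.000, 7.000, 56.000°) → follower=(-26.000, 5.000, 31.000°)
step 1: Δleader=(-4.000, 6.000, -6.000°), engaged; cmd=(-16.000, 23.000, -14.000°) → follower=(-42.000, 28.000, 17.000°)
step 2: Δleader=(23.000, 20.000, 39.000°), disengaged; cmd=(0,0,0) → follower holds at (-42.000, 28.000, 17.000°)
step 3: Δleader=(-14.000, -4.000, -11.000°), engaged; cmd=(-56.000, -17.000, -24.000°) → follower=(-98.000, 11.000, -7.000°)
step 4: Δleader=(10.000, 20.000, -38.000°), engaged; cmd=(40.000, 79.000, -78.000°) → follower=(-58.000, 90.000, -85.000°)
step 5: Δleader=(4.000, 15.000, 34.000°), engaged; cmd=(16.000, 59.000, 66.000°) → follower=(-42.000, 149.000, -19.000°)
step 6: Δleader=(-24.000, -22.000, 1.000°), engaged; cmd=(-96.000, -89.000, 0.000°) → follower=(-138.000, 60.000, -19.000°)
step 7: Δleader=(5.000, 24.000, 5.000°), disengaged; cmd=(0,0,0) → follower holds at (-138.000, 60.000, -19.000°)
step 8: Δleader=(-10.000, -6.000, -3.000°), engaged; cmd=(-40.000, -25.000, -8.000°) → follower=(-178.000, 35.000, -27.000°)

-26.000 5.000 31.000
-42.000 28.000 17.000
-42.000 28.000 17.000
-98.000 11.000 -7.000
-58.000 90.000 -85.000
-42.000 149.000 -19.000
-138.000 60.000 -19.000
-138.000 60.000 -19.000
-178.000 35.000 -27.000


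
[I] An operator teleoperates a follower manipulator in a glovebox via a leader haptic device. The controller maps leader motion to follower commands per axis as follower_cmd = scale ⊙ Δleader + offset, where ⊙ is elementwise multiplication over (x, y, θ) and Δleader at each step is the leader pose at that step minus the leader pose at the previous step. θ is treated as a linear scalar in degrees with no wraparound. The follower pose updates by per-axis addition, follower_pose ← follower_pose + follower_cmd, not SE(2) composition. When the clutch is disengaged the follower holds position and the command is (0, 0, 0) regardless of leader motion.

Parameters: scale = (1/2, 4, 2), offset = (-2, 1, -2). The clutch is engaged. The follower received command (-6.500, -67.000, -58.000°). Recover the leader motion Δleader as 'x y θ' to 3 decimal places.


axis x: (-6.500 − -2) / (1/2) = -9.000
axis y: (-67.000 − 1) / (4) = -17.000
axis θ: (-58.000 − -2) / (2) = -28.000

-9.000 -17.000 -28.000


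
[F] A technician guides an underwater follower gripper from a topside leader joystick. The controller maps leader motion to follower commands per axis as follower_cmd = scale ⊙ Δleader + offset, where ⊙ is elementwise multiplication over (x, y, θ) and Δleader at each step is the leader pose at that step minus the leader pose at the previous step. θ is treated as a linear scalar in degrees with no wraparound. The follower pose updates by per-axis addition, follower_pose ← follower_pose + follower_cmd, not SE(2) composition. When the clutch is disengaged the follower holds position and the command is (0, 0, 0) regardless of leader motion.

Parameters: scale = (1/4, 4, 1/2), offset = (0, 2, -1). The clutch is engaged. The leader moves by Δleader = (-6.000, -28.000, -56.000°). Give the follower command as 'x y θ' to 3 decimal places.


-1.500 -110.000 -29.000

axis x: 1/4·-6.000 + 0 = -1.500
axis y: 4·-28.000 + 2 = -110.000
axis θ: 1/2·-56.000 + -1 = -29.000


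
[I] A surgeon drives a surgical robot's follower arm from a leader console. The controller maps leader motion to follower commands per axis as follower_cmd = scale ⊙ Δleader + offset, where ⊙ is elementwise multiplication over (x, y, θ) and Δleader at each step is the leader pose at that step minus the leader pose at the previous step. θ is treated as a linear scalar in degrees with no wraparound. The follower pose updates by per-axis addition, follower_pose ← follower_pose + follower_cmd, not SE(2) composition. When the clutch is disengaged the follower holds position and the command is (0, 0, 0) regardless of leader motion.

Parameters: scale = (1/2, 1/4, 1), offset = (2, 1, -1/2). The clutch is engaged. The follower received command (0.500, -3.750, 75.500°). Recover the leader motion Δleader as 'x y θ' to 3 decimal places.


-3.000 -19.000 76.000

axis x: (0.500 − 2) / (1/2) = -3.000
axis y: (-3.750 − 1) / (1/4) = -19.000
axis θ: (75.500 − -1/2) / (1) = 76.000


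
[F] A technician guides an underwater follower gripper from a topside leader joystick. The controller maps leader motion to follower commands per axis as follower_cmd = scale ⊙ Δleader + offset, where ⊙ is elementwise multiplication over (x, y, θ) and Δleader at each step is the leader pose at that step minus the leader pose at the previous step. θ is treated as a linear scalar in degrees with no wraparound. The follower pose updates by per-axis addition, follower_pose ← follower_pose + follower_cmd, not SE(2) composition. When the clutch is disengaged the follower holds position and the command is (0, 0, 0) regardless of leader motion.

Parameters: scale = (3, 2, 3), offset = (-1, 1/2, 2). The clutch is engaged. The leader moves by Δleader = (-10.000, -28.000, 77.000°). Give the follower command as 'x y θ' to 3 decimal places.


axis x: 3·-10.000 + -1 = -31.000
axis y: 2·-28.000 + 1/2 = -55.500
axis θ: 3·77.000 + 2 = 233.000

-31.000 -55.500 233.000


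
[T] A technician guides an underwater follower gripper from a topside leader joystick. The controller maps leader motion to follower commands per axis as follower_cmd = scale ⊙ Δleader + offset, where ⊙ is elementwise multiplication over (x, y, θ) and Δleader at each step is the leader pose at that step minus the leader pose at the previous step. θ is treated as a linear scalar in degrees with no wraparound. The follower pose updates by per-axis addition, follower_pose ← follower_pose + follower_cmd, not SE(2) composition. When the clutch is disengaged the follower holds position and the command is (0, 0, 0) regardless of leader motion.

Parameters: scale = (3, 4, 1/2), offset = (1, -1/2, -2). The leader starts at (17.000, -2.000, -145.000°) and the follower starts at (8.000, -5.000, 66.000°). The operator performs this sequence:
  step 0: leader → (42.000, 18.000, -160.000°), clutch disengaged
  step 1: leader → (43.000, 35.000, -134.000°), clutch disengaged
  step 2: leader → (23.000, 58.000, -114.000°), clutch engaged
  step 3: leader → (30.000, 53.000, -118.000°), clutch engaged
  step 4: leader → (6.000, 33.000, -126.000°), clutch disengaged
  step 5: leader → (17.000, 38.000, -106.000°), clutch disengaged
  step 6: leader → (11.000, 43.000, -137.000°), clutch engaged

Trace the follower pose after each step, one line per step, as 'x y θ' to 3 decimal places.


8.000 -5.000 66.000
8.000 -5.000 66.000
-51.000 86.500 74.000
-29.000 66.000 70.000
-29.000 66.000 70.000
-29.000 66.000 70.000
-46.000 85.500 52.500

step 0: Δleader=(25.000, 20.000, -15.000°), disengaged; cmd=(0,0,0) → follower holds at (8.000, -5.000, 66.000°)
step 1: Δleader=(1.000, 17.000, 26.000°), disengaged; cmd=(0,0,0) → follower holds at (8.000, -5.000, 66.000°)
step 2: Δleader=(-20.000, 23.000, 20.000°), engaged; cmd=(-59.000, 91.500, 8.000°) → follower=(-51.000, 86.500, 74.000°)
step 3: Δleader=(7.000, -5.000, -4.000°), engaged; cmd=(22.000, -20.500, -4.000°) → follower=(-29.000, 66.000, 70.000°)
step 4: Δleader=(-24.000, -20.000, -8.000°), disengaged; cmd=(0,0,0) → follower holds at (-29.000, 66.000, 70.000°)
step 5: Δleader=(11.000, 5.000, 20.000°), disengaged; cmd=(0,0,0) → follower holds at (-29.000, 66.000, 70.000°)
step 6: Δleader=(-6.000, 5.000, -31.000°), engaged; cmd=(-17.000, 19.500, -17.500°) → follower=(-46.000, 85.500, 52.500°)


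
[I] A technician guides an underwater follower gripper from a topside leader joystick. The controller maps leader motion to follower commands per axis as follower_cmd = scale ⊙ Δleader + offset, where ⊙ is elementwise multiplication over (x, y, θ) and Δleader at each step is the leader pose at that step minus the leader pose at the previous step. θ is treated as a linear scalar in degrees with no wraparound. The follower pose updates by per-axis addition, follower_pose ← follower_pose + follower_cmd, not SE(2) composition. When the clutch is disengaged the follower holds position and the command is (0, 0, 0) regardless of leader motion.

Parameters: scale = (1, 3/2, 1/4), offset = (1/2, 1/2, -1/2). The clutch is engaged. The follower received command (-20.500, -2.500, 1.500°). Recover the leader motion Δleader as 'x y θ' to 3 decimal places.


axis x: (-20.500 − 1/2) / (1) = -21.000
axis y: (-2.500 − 1/2) / (3/2) = -2.000
axis θ: (1.500 − -1/2) / (1/4) = 8.000

-21.000 -2.000 8.000


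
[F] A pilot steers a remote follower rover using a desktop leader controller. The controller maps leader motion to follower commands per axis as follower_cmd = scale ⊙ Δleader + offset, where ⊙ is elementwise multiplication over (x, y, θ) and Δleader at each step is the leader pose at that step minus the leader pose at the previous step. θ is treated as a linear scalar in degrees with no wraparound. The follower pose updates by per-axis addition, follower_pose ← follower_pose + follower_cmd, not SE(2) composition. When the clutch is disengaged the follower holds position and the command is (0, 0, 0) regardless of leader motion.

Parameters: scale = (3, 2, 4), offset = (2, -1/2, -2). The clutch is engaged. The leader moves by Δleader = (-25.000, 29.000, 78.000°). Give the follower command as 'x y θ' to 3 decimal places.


axis x: 3·-25.000 + 2 = -73.000
axis y: 2·29.000 + -1/2 = 57.500
axis θ: 4·78.000 + -2 = 310.000

-73.000 57.500 310.000


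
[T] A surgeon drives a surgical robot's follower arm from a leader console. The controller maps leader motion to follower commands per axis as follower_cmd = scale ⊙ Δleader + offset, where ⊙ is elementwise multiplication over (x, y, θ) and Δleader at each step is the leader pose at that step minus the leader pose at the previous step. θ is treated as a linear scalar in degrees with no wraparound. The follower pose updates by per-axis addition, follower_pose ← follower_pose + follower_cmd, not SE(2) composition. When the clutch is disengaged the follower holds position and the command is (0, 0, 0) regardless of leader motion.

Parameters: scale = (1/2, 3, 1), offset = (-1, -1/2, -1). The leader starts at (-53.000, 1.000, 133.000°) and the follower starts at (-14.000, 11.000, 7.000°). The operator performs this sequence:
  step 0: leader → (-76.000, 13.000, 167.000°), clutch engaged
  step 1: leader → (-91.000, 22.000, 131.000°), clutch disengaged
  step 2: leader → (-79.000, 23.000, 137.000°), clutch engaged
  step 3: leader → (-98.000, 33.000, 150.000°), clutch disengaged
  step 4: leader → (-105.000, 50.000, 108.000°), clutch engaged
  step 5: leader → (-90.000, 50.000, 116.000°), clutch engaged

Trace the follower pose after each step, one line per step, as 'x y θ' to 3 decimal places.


-26.500 46.500 40.000
-26.500 46.500 40.000
-21.500 49.000 45.000
-21.500 49.000 45.000
-26.000 99.500 2.000
-19.500 99.000 9.000

step 0: Δleader=(-23.000, 12.000, 34.000°), engaged; cmd=(-12.500, 35.500, 33.000°) → follower=(-26.500, 46.500, 40.000°)
step 1: Δleader=(-15.000, 9.000, -36.000°), disengaged; cmd=(0,0,0) → follower holds at (-26.500, 46.500, 40.000°)
step 2: Δleader=(12.000, 1.000, 6.000°), engaged; cmd=(5.000, 2.500, 5.000°) → follower=(-21.500, 49.000, 45.000°)
step 3: Δleader=(-19.000, 10.000, 13.000°), disengaged; cmd=(0,0,0) → follower holds at (-21.500, 49.000, 45.000°)
step 4: Δleader=(-7.000, 17.000, -42.000°), engaged; cmd=(-4.500, 50.500, -43.000°) → follower=(-26.000, 99.500, 2.000°)
step 5: Δleader=(15.000, 0.000, 8.000°), engaged; cmd=(6.500, -0.500, 7.000°) → follower=(-19.500, 99.000, 9.000°)
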